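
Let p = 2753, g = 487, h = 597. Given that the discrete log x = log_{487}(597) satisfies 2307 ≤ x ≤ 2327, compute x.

Compute 487^2307 mod 2753 = 189, then multiply by 487 repeatedly:
  487^2307=189  487^2308=1194  487^2309=595  487^2310=700  487^2311=2281
  487^2312=1388  487^2313=1471  487^2314=597
Found 597 at exponent 2314.

2314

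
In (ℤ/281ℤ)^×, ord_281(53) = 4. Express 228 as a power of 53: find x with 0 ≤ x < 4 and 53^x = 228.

Successive powers of 53 modulo 281:
  53^0=1  53^1=53  53^2=280  53^3=228
So 53^3 ≡ 228 (mod 281), giving x = 3.

3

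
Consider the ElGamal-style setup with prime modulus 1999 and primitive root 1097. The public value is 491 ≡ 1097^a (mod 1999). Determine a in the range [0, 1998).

Baby-step giant-step with m = ceil(sqrt(1998)) = 45.
Baby table (1097^j mod 1999 for j=0..44):
  0:1  1:1097  2:11  3:73  4:121  5:803  6:1331  7:837
  8:648  9:1211  10:1131  11:1327  12:447  13:604  14:919  15:647
  16:114  17:1120  18:1254  19:326  20:1800  21:1587  22:1809  23:1465
  24:1908  25:123  26:998  27:1353  28:983  29:890  30:818  31:1794
  32:1002  33:1743  34:1027  35:1182  36:1302  37:1008  38:329  39:1093
  40:1620  41:29  42:1828  43:319  44:118
Giant step factor: 1097^(-45) ≡ 372 (mod 1999).
Scan 491·372^i mod 1999 for i = 0, 1, …:
  i=0: 491   i=1: 743   i=2: 534   i=3: 747
  i=4: 23   i=5: 560   i=6: 424   i=7: 1806
  i=8: 168   i=9: 527     …   i=23: 1776
  i=24: 1002
Match at i=24, j=32: a = 24·45 + 32 = 1112.

1112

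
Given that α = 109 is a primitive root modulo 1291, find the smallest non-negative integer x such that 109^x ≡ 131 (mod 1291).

583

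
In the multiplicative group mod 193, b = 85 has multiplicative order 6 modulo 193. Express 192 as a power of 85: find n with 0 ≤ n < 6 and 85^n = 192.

3

Successive powers of 85 modulo 193:
  85^0=1  85^1=85  85^2=84  85^3=192
So 85^3 ≡ 192 (mod 193), giving n = 3.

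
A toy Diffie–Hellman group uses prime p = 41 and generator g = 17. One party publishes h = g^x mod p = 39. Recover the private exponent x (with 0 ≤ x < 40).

Successive powers of 17 modulo 41:
  17^0=1  17^1=17  17^2=2  17^3=34  17^4=4  17^5=27
  17^6=8  17^7=13  17^8=16  17^9=26  17^10=32  17^11=11
  17^12=23  17^13=22  17^14=5  17^15=3  17^16=10  17^17=6
  17^18=20  17^19=12  17^20=40  17^21=24  17^22=39
So 17^22 ≡ 39 (mod 41), giving x = 22.

22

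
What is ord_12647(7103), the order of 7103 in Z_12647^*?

12646

The order of 7103 must divide p − 1 = 12646 = 2 · 6323.
Divisors: 1, 2, 6323, 12646.
Check each in increasing order: 7103^1 ≡ 7103;  7103^2 ≡ 3726;  7103^6323 ≡ 12646;  7103^12646 ≡ 1.
Smallest exponent giving 1 is 12646.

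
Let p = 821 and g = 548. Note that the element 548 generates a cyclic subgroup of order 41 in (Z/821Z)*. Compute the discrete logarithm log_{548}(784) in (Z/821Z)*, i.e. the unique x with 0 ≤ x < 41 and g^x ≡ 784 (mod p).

21

Baby-step giant-step with m = ceil(sqrt(41)) = 7.
Baby table (548^j mod 821 for j=0..6):
  0:1  1:548  2:639  3:426  4:284  5:463  6:35
Giant step factor: 548^(-7) ≡ 434 (mod 821).
Scan 784·434^i mod 821 for i = 0, 1, …:
  i=0: 784   i=1: 362   i=2: 297   i=3: 1
Match at i=3, j=0: x = 3·7 + 0 = 21.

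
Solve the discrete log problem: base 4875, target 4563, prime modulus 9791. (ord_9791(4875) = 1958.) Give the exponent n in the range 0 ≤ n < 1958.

622

Baby-step giant-step with m = ceil(sqrt(1958)) = 45.
Baby table (4875^j mod 9791 for j=0..44):
  0:1  1:4875  2:2868  3:9743  4:984  5:9201  6:2304  7:1723
  8:8738  9:6900  10:5415  11:1589  12:1694  13:4437  14:2056  15:6807
  16:2426  17:9013  18:6158  19:1044  20:7971  21:7937  22:8634  23:9032
  24:873  25:6581  26:7059  27:7051  28:7215  29:3853  30:4237  31:6156
  32:1085  33:2235  34:8033  35:6666  36:421  37:6056  38:3135  39:9165
  40:3042  41:6176  42:675  43:849  44:7073
Giant step factor: 4875^(-45) ≡ 6440 (mod 9791).
Scan 4563·6440^i mod 9791 for i = 0, 1, …:
  i=0: 4563   i=1: 2929   i=2: 5294   i=3: 1098
  i=4: 2018   i=5: 3263   i=6: 2234   i=7: 3981
  i=8: 4802   i=9: 4902   i=10: 2696   i=11: 2797
  i=12: 7031   i=13: 6056
Match at i=13, j=37: n = 13·45 + 37 = 622.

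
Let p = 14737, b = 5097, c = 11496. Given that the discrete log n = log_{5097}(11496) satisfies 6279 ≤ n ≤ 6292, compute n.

6285

Compute 5097^6279 mod 14737 = 6508, then multiply by 5097 repeatedly:
  5097^6279=6508  5097^6280=13026  5097^6281=3337  5097^6282=2191  5097^6283=11618
  5097^6284=3680  5097^6285=11496
Found 11496 at exponent 6285.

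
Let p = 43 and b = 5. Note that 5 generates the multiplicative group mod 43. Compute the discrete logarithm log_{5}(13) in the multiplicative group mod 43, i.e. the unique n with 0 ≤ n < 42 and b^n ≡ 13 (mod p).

Baby-step giant-step with m = ceil(sqrt(42)) = 7.
Baby table (5^j mod 43 for j=0..6):
  0:1  1:5  2:25  3:39  4:23  5:29  6:16
Giant step factor: 5^(-7) ≡ 7 (mod 43).
Scan 13·7^i mod 43 for i = 0, 1, …:
  i=0: 13   i=1: 5
Match at i=1, j=1: n = 1·7 + 1 = 8.

8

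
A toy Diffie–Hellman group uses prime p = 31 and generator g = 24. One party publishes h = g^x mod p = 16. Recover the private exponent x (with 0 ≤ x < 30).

12

Successive powers of 24 modulo 31:
  24^0=1  24^1=24  24^2=18  24^3=29  24^4=14  24^5=26
  24^6=4  24^7=3  24^8=10  24^9=23  24^10=25  24^11=11
  24^12=16
So 24^12 ≡ 16 (mod 31), giving x = 12.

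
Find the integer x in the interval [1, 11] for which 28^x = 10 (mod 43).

2

Compute 28^1 mod 43 = 28, then multiply by 28 repeatedly:
  28^1=28  28^2=10
Found 10 at exponent 2.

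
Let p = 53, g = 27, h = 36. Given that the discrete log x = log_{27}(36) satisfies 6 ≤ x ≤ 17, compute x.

16

Compute 27^6 mod 53 = 29, then multiply by 27 repeatedly:
  27^6=29  27^7=41  27^8=47  27^9=50  27^10=25
  27^11=39  27^12=46  27^13=23  27^14=38  27^15=19
  27^16=36
Found 36 at exponent 16.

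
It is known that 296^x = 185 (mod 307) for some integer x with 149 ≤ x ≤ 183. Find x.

161

Compute 296^149 mod 307 = 265, then multiply by 296 repeatedly:
  296^149=265  296^150=155  296^151=137  296^152=28  296^153=306
  296^154=11  296^155=186  296^156=103  296^157=95  296^158=183
  296^159=136  296^160=39  296^161=185
Found 185 at exponent 161.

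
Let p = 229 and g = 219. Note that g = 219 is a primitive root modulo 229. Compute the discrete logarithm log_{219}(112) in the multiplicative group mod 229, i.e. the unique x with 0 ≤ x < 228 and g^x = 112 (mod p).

175

Baby-step giant-step with m = ceil(sqrt(228)) = 16.
Baby table (219^j mod 229 for j=0..15):
  0:1  1:219  2:100  3:145  4:153  5:73  6:186  7:201
  8:51  9:177  10:62  11:67  12:17  13:59  14:97  15:175
Giant step factor: 219^(-16) ≡ 81 (mod 229).
Scan 112·81^i mod 229 for i = 0, 1, …:
  i=0: 112   i=1: 141   i=2: 200   i=3: 170
  i=4: 30   i=5: 140   i=6: 119   i=7: 21
  i=8: 98   i=9: 152   i=10: 175
Match at i=10, j=15: x = 10·16 + 15 = 175.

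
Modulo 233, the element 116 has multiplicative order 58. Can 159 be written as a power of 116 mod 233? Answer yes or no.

yes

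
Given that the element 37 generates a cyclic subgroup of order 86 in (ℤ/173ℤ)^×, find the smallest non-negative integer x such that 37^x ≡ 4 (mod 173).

Successive powers of 37 modulo 173:
  37^0=1  37^1=37  37^2=158  37^3=137  37^4=52  37^5=21
  37^6=85  37^7=31  37^8=109  37^9=54  37^10=95  37^11=55
  37^12=132  37^13=40  37^14=96  37^15=92  37^16=117  37^17=4
So 37^17 ≡ 4 (mod 173), giving x = 17.

17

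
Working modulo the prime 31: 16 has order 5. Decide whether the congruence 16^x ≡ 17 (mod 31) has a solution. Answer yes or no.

17 ∈ ⟨16⟩ iff 17^5 ≡ 1 (mod 31), since |⟨16⟩| = 5.
17^5 mod 31 = 26.
Since 26 ≠ 1, 17 does not lie in the subgroup.

no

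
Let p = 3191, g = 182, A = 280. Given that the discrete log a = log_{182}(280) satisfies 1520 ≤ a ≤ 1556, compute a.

1524

Compute 182^1520 mod 3191 = 2017, then multiply by 182 repeatedly:
  182^1520=2017  182^1521=129  182^1522=1141  182^1523=247  182^1524=280
Found 280 at exponent 1524.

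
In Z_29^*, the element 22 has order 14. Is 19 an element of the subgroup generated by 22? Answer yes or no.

⟨22⟩ has order 14; its elements mod 29 are {1, 4, 5, 6, 7, 9, 13, 16, 20, 22, 23, 24, 25, 28}.
19 is not in this set.

no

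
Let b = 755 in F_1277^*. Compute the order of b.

The order of 755 must divide p − 1 = 1276 = 2^2 · 11 · 29.
Divisors: 1, 2, 4, 11, 22, 29, 44, 58, 116, 319, 638, 1276.
Check each in increasing order: 755^1 ≡ 755;  755^2 ≡ 483;  755^4 ≡ 875;  755^11 ≡ 1025;  755^22 ≡ 931;  755^29 ≡ 69;  755^44 ≡ 955;  755^58 ≡ 930;  755^116 ≡ 371;  755^319 ≡ 113;  755^638 ≡ 1276;  755^1276 ≡ 1.
Smallest exponent giving 1 is 1276.

1276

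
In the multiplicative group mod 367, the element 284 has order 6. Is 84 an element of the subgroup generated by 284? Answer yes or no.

⟨284⟩ has order 6; its elements mod 367 are {1, 83, 84, 283, 284, 366}.
84 is in this set.

yes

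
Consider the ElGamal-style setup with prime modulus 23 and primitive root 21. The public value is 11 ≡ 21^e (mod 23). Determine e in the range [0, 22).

Successive powers of 21 modulo 23:
  21^0=1  21^1=21  21^2=4  21^3=15  21^4=16  21^5=14
  21^6=18  21^7=10  21^8=3  21^9=17  21^10=12  21^11=22
  21^12=2  21^13=19  21^14=8  21^15=7  21^16=9  21^17=5
  21^18=13  21^19=20  21^20=6  21^21=11
So 21^21 ≡ 11 (mod 23), giving e = 21.

21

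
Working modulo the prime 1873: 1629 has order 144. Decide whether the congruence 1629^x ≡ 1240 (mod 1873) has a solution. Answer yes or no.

no

1240 ∈ ⟨1629⟩ iff 1240^144 ≡ 1 (mod 1873), since |⟨1629⟩| = 144.
1240^144 mod 1873 = 252.
Since 252 ≠ 1, 1240 does not lie in the subgroup.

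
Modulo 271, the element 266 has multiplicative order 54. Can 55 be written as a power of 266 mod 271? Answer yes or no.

55 ∈ ⟨266⟩ iff 55^54 ≡ 1 (mod 271), since |⟨266⟩| = 54.
55^54 mod 271 = 187.
Since 187 ≠ 1, 55 does not lie in the subgroup.

no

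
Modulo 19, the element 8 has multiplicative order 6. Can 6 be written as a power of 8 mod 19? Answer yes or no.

no

6 ∈ ⟨8⟩ iff 6^6 ≡ 1 (mod 19), since |⟨8⟩| = 6.
6^6 mod 19 = 11.
Since 11 ≠ 1, 6 does not lie in the subgroup.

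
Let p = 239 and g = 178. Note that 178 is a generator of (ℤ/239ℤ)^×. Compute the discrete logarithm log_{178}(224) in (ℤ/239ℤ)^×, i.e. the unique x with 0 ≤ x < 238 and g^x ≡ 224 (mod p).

75

Baby-step giant-step with m = ceil(sqrt(238)) = 16.
Baby table (178^j mod 239 for j=0..15):
  0:1  1:178  2:136  3:69  4:93  5:63  6:220  7:203
  8:45  9:123  10:145  11:237  12:122  13:206  14:101  15:53
Giant step factor: 178^(-16) ≡ 55 (mod 239).
Scan 224·55^i mod 239 for i = 0, 1, …:
  i=0: 224   i=1: 131   i=2: 35   i=3: 13
  i=4: 237
Match at i=4, j=11: x = 4·16 + 11 = 75.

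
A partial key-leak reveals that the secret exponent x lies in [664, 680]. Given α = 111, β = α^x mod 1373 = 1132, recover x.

669

Compute 111^664 mod 1373 = 925, then multiply by 111 repeatedly:
  111^664=925  111^665=1073  111^666=1025  111^667=1189  111^668=171
  111^669=1132
Found 1132 at exponent 669.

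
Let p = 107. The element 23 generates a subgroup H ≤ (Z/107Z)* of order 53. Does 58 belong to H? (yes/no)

no

58 ∈ ⟨23⟩ iff 58^53 ≡ 1 (mod 107), since |⟨23⟩| = 53.
58^53 mod 107 = 106.
Since 106 ≠ 1, 58 does not lie in the subgroup.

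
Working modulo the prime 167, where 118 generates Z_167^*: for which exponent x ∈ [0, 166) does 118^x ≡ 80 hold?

77

Baby-step giant-step with m = ceil(sqrt(166)) = 13.
Baby table (118^j mod 167 for j=0..12):
  0:1  1:118  2:63  3:86  4:128  5:74  6:48  7:153
  8:18  9:120  10:132  11:45  12:133
Giant step factor: 118^(-13) ≡ 125 (mod 167).
Scan 80·125^i mod 167 for i = 0, 1, …:
  i=0: 80   i=1: 147   i=2: 5   i=3: 124
  i=4: 136   i=5: 133
Match at i=5, j=12: x = 5·13 + 12 = 77.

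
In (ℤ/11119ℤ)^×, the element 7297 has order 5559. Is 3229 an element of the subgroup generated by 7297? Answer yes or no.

3229 ∈ ⟨7297⟩ iff 3229^5559 ≡ 1 (mod 11119), since |⟨7297⟩| = 5559.
3229^5559 mod 11119 = 1.
Since 1 = 1, 3229 lies in the subgroup.

yes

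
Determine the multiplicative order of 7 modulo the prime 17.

16

The order of 7 must divide p − 1 = 16 = 2^4.
Divisors: 1, 2, 4, 8, 16.
Check each in increasing order: 7^1 ≡ 7;  7^2 ≡ 15;  7^4 ≡ 4;  7^8 ≡ 16;  7^16 ≡ 1.
Smallest exponent giving 1 is 16.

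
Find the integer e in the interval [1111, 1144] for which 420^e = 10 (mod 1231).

1140

Compute 420^1111 mod 1231 = 349, then multiply by 420 repeatedly:
  420^1111=349  420^1112=91  420^1113=59  420^1114=160  420^1115=726
  420^1116=863  420^1117=546  420^1118=354  420^1119=960  420^1120=663
  420^1121=254  420^1122=814  420^1123=893  420^1124=836  420^1125=285
  420^1126=293  420^1127=1191  420^1128=434  420^1129=92  420^1130=479
  420^1131=527  420^1132=991  420^1133=142  420^1134=552  420^1135=412
  420^1136=700  420^1137=1022  420^1138=852  420^1139=850  420^1140=10
Found 10 at exponent 1140.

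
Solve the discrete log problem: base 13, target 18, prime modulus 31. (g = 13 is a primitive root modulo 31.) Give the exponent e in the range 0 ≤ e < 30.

Successive powers of 13 modulo 31:
  13^0=1  13^1=13  13^2=14  13^3=27  13^4=10  13^5=6
  13^6=16  13^7=22  13^8=7  13^9=29  13^10=5  13^11=3
  13^12=8  13^13=11  13^14=19  13^15=30  13^16=18
So 13^16 ≡ 18 (mod 31), giving e = 16.

16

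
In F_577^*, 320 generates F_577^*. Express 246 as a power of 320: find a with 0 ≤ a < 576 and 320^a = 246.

187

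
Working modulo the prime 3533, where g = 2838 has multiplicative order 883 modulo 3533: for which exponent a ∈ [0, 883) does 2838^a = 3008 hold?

Baby-step giant-step with m = ceil(sqrt(883)) = 30.
Baby table (2838^j mod 3533 for j=0..29):
  0:1  1:2838  2:2537  3:3285  4:2776  5:3231  6:1443  7:487
  8:703  9:2502  10:2879  11:2306  12:1312  13:3207  14:458  15:3193
  16:3122  17:3005  18:3061  19:3004  20:223  21:467  22:471  23:1224
  24:773  25:3314  26:286  27:2611  28:1317  29:3265
Giant step factor: 2838^(-30) ≡ 593 (mod 3533).
Scan 3008·593^i mod 3533 for i = 0, 1, …:
  i=0: 3008   i=1: 3112   i=2: 1190   i=3: 2603
  i=4: 3191   i=5: 2108   i=6: 2895   i=7: 3230
  i=8: 504   i=9: 2100   i=10: 1684   i=11: 2306
Match at i=11, j=11: a = 11·30 + 11 = 341.

341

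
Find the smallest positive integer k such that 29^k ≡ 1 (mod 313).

12

The order of 29 must divide p − 1 = 312 = 2^3 · 3 · 13.
Divisors: 1, 2, 3, 4, 6, 8, 12, 13, 24, 26, 39, 52, 78, 104, 156, 312.
Check each in increasing order: 29^1 ≡ 29;  29^2 ≡ 215;  29^3 ≡ 288;  29^4 ≡ 214;  29^6 ≡ 312;  29^8 ≡ 98;  29^12 ≡ 1.
Smallest exponent giving 1 is 12.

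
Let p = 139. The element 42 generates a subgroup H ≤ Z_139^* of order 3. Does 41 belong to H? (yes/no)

no

41 ∈ ⟨42⟩ iff 41^3 ≡ 1 (mod 139), since |⟨42⟩| = 3.
41^3 mod 139 = 116.
Since 116 ≠ 1, 41 does not lie in the subgroup.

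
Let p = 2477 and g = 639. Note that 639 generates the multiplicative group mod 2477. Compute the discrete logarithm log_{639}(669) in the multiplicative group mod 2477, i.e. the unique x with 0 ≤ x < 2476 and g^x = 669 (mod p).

Baby-step giant-step with m = ceil(sqrt(2476)) = 50.
Baby table (639^j mod 2477 for j=0..49):
  0:1  1:639  2:2093  3:2324  4:1313  5:1781  6:1116  7:2225
  8:2454  9:165  10:1401  11:1042  12:2002  13:1146  14:1579  15:842
  16:529  17:1159  18:2455  19:804  20:1017  21:889  22:838  23:450
  24:218  25:590  26:506  27:1324  28:1379  29:1846  30:542  31:2035
  32:2417  33:1292  34:747  35:1749  36:484  37:2128  38:2396  39:258
  40:1380  41:8  42:158  43:1882  44:1253  45:596  46:1863  47:1497
  48:461  49:2293
Giant step factor: 639^(-50) ≡ 1702 (mod 2477).
Scan 669·1702^i mod 2477 for i = 0, 1, …:
  i=0: 669   i=1: 1695   i=2: 1662   i=3: 2467
  i=4: 319   i=5: 475   i=6: 948   i=7: 969
  i=8: 2033   i=9: 2274     …   i=29: 1320
  i=30: 1
Match at i=30, j=0: x = 30·50 + 0 = 1500.

1500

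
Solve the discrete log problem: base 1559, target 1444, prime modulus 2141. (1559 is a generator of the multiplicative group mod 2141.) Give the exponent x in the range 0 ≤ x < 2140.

Baby-step giant-step with m = ceil(sqrt(2140)) = 47.
Baby table (1559^j mod 2141 for j=0..46):
  0:1  1:1559  2:446  3:1630  4:1944  5:1181  6:2060  7:40
  8:271  9:712  10:970  11:684  12:138  13:1042  14:1600  15:135
  16:647  17:262  18:1668  19:1238  20:1001  21:1911  22:1118  23:188
  24:1916  25:349  26:277  27:1502  28:1505  29:1900  30:1097  31:1705
  32:1114  33:375  34:132  35:252  36:1065  37:1060  38:1829  39:1740
  40:13  41:998  42:1516  43:1921  44:1721  45:366  46:1088
Giant step factor: 1559^(-47) ≡ 737 (mod 2141).
Scan 1444·737^i mod 2141 for i = 0, 1, …:
  i=0: 1444   i=1: 151   i=2: 2096   i=3: 1091
  i=4: 1192   i=5: 694   i=6: 1920   i=7: 1980
  i=8: 1239   i=9: 1077     …   i=41: 700
  i=42: 2060
Match at i=42, j=6: x = 42·47 + 6 = 1980.

1980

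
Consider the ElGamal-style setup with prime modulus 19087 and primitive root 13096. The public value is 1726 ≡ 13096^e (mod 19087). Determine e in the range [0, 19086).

Baby-step giant-step with m = ceil(sqrt(19086)) = 139.
Baby table (13096^j mod 19087 for j=0..138):
  0:1  1:13096  2:8521  3:8414  4:493  5:4922  6:1713  7:6223
  8:14005  9:2497  10:4681  11:14019  12:14058  13:9453  14:17293  15:1873
  16:2013  17:3101  18:12647  19:7213  20:18972  21:1833  22:12609  23:5827
  24:566  25:6580  26:12962  27:9661  28:11820  29:18237  30:15208  31:10210
  32:5725  33:864  34:15440  35:13649  36:16636  37:6038  38:15294  39:10333
  40:13225  41:18249  42:577  43:17027  44:11258  45:6780  46:17243  47:15118
  48:14964  49:2315  50:7084  51:9244  52:9670  53:15162  54:18578  55:14586
  56:14647  57:11849  58:16281  59:14186  60:6085  61:935  62:9993  63:7856
  64:3246  65:2867  66:2103  67:17434  68:16057  69:993  70:6081  71:5812
  72:14083  73:12374  74:1274  75:2266  76:14338  77:11629  78:17298  79:10092
  80:6444  81:6997  82:15112  83:12736  84:8450  85:13861  86:6286  87:18312
  88:4884  89:327  90:6904  91:18752  92:2850  93:8515  94:6186  95:6628
  96:11699  97:17842  98:14865  99:3727  100:3333  101:16086  102:18124  103:5059
  104:1687  105:9293  106:2416  107:12777  108:10950  109:569  110:7694  111:351
  112:15816  113:13299  114:13916  115:1260  116:9792  117:9566  118:8355  119:10396
  120:17532  121:1549  122:15310  123:9912  124:15952  125:177  126:8465  127:344
  128:492  129:10913  130:12279  131:16896  132:13512  133:16662  134:2968  135:7796
  136:53  137:6956  138:12612
Giant step factor: 13096^(-139) ≡ 6366 (mod 19087).
Scan 1726·6366^i mod 19087 for i = 0, 1, …:
  i=0: 1726   i=1: 12691   i=2: 14722   i=3: 3082
  i=4: 17663   i=5: 1141   i=6: 10546   i=7: 6857
  i=8: 18780   i=9: 11599     …   i=39: 7465
  i=40: 14647
Match at i=40, j=56: e = 40·139 + 56 = 5616.

5616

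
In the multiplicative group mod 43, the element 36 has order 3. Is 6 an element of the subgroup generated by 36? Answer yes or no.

⟨36⟩ has order 3; its elements mod 43 are {1, 6, 36}.
6 is in this set.

yes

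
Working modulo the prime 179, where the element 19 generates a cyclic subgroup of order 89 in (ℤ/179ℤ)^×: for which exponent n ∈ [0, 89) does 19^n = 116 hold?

22

Baby-step giant-step with m = ceil(sqrt(89)) = 10.
Baby table (19^j mod 179 for j=0..9):
  0:1  1:19  2:3  3:57  4:9  5:171  6:27  7:155
  8:81  9:107
Giant step factor: 19^(-10) ≡ 14 (mod 179).
Scan 116·14^i mod 179 for i = 0, 1, …:
  i=0: 116   i=1: 13   i=2: 3
Match at i=2, j=2: n = 2·10 + 2 = 22.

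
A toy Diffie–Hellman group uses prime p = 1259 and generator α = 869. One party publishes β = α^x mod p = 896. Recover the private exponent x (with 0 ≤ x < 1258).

1107

Baby-step giant-step with m = ceil(sqrt(1258)) = 36.
Baby table (869^j mod 1259 for j=0..35):
  0:1  1:869  2:1020  3:44  4:466  5:815  6:677  7:360
  8:608  9:831  10:732  11:313  12:53  13:733  14:1182  15:1073
  16:777  17:389  18:629  19:195  20:749  21:1237  22:1026  23:222
  24:291  25:1079  26:955  27:214  28:893  29:473  30:603  31:263
  32:668  33:93  34:241  35:435
Giant step factor: 869^(-36) ≡ 4 (mod 1259).
Scan 896·4^i mod 1259 for i = 0, 1, …:
  i=0: 896   i=1: 1066   i=2: 487   i=3: 689
  i=4: 238   i=5: 952   i=6: 31   i=7: 124
  i=8: 496   i=9: 725     …   i=29: 683
  i=30: 214
Match at i=30, j=27: x = 30·36 + 27 = 1107.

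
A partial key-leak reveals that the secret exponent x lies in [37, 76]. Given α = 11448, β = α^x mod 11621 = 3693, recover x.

47

Compute 11448^37 mod 11621 = 31, then multiply by 11448 repeatedly:
  11448^37=31  11448^38=6258  11448^39=9740  11448^40=25  11448^41=7296
  11448^42=4481  11448^43=3394  11448^44=5509  11448^45=11486  11448^46=113
  11448^47=3693
Found 3693 at exponent 47.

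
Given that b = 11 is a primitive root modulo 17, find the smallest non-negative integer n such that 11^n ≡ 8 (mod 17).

6

Successive powers of 11 modulo 17:
  11^0=1  11^1=11  11^2=2  11^3=5  11^4=4  11^5=10
  11^6=8
So 11^6 ≡ 8 (mod 17), giving n = 6.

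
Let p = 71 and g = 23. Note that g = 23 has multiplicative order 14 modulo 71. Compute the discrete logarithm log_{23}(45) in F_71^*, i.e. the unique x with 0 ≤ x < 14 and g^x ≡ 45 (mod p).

Successive powers of 23 modulo 71:
  23^0=1  23^1=23  23^2=32  23^3=26  23^4=30  23^5=51
  23^6=37  23^7=70  23^8=48  23^9=39  23^10=45
So 23^10 ≡ 45 (mod 71), giving x = 10.

10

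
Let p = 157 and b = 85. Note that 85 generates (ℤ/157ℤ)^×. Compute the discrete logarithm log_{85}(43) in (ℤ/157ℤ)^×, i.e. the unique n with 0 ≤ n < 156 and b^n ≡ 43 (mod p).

37

Baby-step giant-step with m = ceil(sqrt(156)) = 13.
Baby table (85^j mod 157 for j=0..12):
  0:1  1:85  2:3  3:98  4:9  5:137  6:27  7:97
  8:81  9:134  10:86  11:88  12:101
Giant step factor: 85^(-13) ≡ 135 (mod 157).
Scan 43·135^i mod 157 for i = 0, 1, …:
  i=0: 43   i=1: 153   i=2: 88
Match at i=2, j=11: n = 2·13 + 11 = 37.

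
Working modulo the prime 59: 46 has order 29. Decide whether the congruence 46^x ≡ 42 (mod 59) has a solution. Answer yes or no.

42 ∈ ⟨46⟩ iff 42^29 ≡ 1 (mod 59), since |⟨46⟩| = 29.
42^29 mod 59 = 58.
Since 58 ≠ 1, 42 does not lie in the subgroup.

no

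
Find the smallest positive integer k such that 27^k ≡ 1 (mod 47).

23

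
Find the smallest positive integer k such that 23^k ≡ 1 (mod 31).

10

The order of 23 must divide p − 1 = 30 = 2 · 3 · 5.
Divisors: 1, 2, 3, 5, 6, 10, 15, 30.
Check each in increasing order: 23^1 ≡ 23;  23^2 ≡ 2;  23^3 ≡ 15;  23^5 ≡ 30;  23^6 ≡ 8;  23^10 ≡ 1.
Smallest exponent giving 1 is 10.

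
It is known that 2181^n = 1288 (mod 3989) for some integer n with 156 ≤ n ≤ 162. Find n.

161

Compute 2181^156 mod 3989 = 911, then multiply by 2181 repeatedly:
  2181^156=911  2181^157=369  2181^158=3000  2181^159=1040  2181^160=2488
  2181^161=1288
Found 1288 at exponent 161.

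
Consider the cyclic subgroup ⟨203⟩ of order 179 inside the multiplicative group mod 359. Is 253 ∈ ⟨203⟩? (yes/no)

yes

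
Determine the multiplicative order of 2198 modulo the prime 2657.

83

The order of 2198 must divide p − 1 = 2656 = 2^5 · 83.
Divisors: 1, 2, 4, 8, 16, 32, 83, 166, 332, 664, 1328, 2656.
Check each in increasing order: 2198^1 ≡ 2198;  2198^2 ≡ 778;  2198^4 ≡ 2145;  2198^8 ≡ 1758;  2198^16 ≡ 473;  2198^32 ≡ 541;  2198^83 ≡ 1.
Smallest exponent giving 1 is 83.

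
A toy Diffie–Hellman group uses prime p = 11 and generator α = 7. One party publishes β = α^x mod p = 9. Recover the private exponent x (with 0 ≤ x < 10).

Successive powers of 7 modulo 11:
  7^0=1  7^1=7  7^2=5  7^3=2  7^4=3  7^5=10
  7^6=4  7^7=6  7^8=9
So 7^8 ≡ 9 (mod 11), giving x = 8.

8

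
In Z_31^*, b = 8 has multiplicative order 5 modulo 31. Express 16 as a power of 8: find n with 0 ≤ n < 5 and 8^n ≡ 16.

Successive powers of 8 modulo 31:
  8^0=1  8^1=8  8^2=2  8^3=16
So 8^3 ≡ 16 (mod 31), giving n = 3.

3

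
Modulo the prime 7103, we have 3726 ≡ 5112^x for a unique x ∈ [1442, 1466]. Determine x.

1466

Compute 5112^1442 mod 7103 = 1103, then multiply by 5112 repeatedly:
  5112^1442=1103  5112^1443=5857  5112^1444=1839  5112^1445=3699  5112^1446=1102
  5112^1447=745  5112^1448=1232  5112^1449=4726  5112^1450=2009  5112^1451=6173
  5112^1452=4850  5112^1453=3730  5112^1454=3308  5112^1455=5356  5112^1456=4910
  5112^1457=5021  5112^1458=4213  5112^1459=560  5112^1460=211  5112^1461=6079
  5112^1462=223  5112^1463=3496  5112^1464=404  5112^1465=5378  5112^1466=3726
Found 3726 at exponent 1466.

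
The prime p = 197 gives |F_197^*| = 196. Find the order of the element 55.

98

The order of 55 must divide p − 1 = 196 = 2^2 · 7^2.
Divisors: 1, 2, 4, 7, 14, 28, 49, 98, 196.
Check each in increasing order: 55^1 ≡ 55;  55^2 ≡ 70;  55^4 ≡ 172;  55^7 ≡ 83;  55^14 ≡ 191;  55^28 ≡ 36;  55^49 ≡ 196;  55^98 ≡ 1.
Smallest exponent giving 1 is 98.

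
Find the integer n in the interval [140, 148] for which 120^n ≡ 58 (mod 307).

140

Compute 120^140 mod 307 = 58, then multiply by 120 repeatedly:
  120^140=58
Found 58 at exponent 140.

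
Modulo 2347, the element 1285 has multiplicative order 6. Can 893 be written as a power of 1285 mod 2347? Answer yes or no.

⟨1285⟩ has order 6; its elements mod 2347 are {1, 1062, 1063, 1284, 1285, 2346}.
893 is not in this set.

no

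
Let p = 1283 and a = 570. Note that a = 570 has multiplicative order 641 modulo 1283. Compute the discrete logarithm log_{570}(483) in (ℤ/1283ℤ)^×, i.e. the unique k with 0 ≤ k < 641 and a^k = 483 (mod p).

Baby-step giant-step with m = ceil(sqrt(641)) = 26.
Baby table (570^j mod 1283 for j=0..25):
  0:1  1:570  2:301  3:931  4:791  5:537  6:736  7:1262
  8:860  9:94  10:977  11:68  12:270  13:1223  14:441  15:1185
  16:592  17:11  18:1138  19:745  20:1260  21:1003  22:775  23:398
  24:1052  25:479
Giant step factor: 570^(-26) ≡ 304 (mod 1283).
Scan 483·304^i mod 1283 for i = 0, 1, …:
  i=0: 483   i=1: 570
Match at i=1, j=1: k = 1·26 + 1 = 27.

27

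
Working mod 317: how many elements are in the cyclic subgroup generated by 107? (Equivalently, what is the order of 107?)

316

The order of 107 must divide p − 1 = 316 = 2^2 · 79.
Divisors: 1, 2, 4, 79, 158, 316.
Check each in increasing order: 107^1 ≡ 107;  107^2 ≡ 37;  107^4 ≡ 101;  107^79 ≡ 203;  107^158 ≡ 316;  107^316 ≡ 1.
Smallest exponent giving 1 is 316.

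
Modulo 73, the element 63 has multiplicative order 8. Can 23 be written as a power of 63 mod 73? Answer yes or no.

no

23 ∈ ⟨63⟩ iff 23^8 ≡ 1 (mod 73), since |⟨63⟩| = 8.
23^8 mod 73 = 2.
Since 2 ≠ 1, 23 does not lie in the subgroup.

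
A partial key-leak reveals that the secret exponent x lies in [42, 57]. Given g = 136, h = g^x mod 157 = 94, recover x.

Compute 136^42 mod 157 = 56, then multiply by 136 repeatedly:
  136^42=56  136^43=80  136^44=47  136^45=112  136^46=3
  136^47=94
Found 94 at exponent 47.

47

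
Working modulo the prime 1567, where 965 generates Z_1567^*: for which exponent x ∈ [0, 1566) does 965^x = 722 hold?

908

Baby-step giant-step with m = ceil(sqrt(1566)) = 40.
Baby table (965^j mod 1567 for j=0..39):
  0:1  1:965  2:427  3:1501  4:557  5:24  6:1222  7:846
  8:1550  9:832  10:576  11:1122  12:1500  13:1159  14:1164  15:1288
  16:289  17:1526  18:1177  19:1297  20:1139  21:668  22:583  23:42
  24:1355  25:697  26:362  27:1456  28:1008  29:1180  30:1058  31:853
  32:470  33:687  34:114  35:320  36:101  37:311  38:818  39:1169
Giant step factor: 965^(-40) ≡ 738 (mod 1567).
Scan 722·738^i mod 1567 for i = 0, 1, …:
  i=0: 722   i=1: 56   i=2: 586   i=3: 1543
  i=4: 1092   i=5: 458   i=6: 1099   i=7: 923
  i=8: 1096   i=9: 276     …   i=21: 460
  i=22: 1008
Match at i=22, j=28: x = 22·40 + 28 = 908.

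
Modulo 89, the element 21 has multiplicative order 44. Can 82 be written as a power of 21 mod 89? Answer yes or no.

82 ∈ ⟨21⟩ iff 82^44 ≡ 1 (mod 89), since |⟨21⟩| = 44.
82^44 mod 89 = 88.
Since 88 ≠ 1, 82 does not lie in the subgroup.

no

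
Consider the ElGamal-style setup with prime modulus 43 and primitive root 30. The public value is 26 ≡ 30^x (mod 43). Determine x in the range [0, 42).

Successive powers of 30 modulo 43:
  30^0=1  30^1=30  30^2=40  30^3=39  30^4=9  30^5=12
  30^6=16  30^7=7  30^8=38  30^9=22  30^10=15  30^11=20
  30^12=41  30^13=26
So 30^13 ≡ 26 (mod 43), giving x = 13.

13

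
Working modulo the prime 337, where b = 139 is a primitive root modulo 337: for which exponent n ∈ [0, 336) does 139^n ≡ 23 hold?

227

Baby-step giant-step with m = ceil(sqrt(336)) = 19.
Baby table (139^j mod 337 for j=0..18):
  0:1  1:139  2:112  3:66  4:75  5:315  6:312  7:232
  8:233  9:35  10:147  11:213  12:288  13:266  14:241  15:136
  16:32  17:67  18:214
Giant step factor: 139^(-19) ≡ 176 (mod 337).
Scan 23·176^i mod 337 for i = 0, 1, …:
  i=0: 23   i=1: 4   i=2: 30   i=3: 225
  i=4: 171   i=5: 103   i=6: 267   i=7: 149
  i=8: 275   i=9: 209   i=10: 51   i=11: 214
Match at i=11, j=18: n = 11·19 + 18 = 227.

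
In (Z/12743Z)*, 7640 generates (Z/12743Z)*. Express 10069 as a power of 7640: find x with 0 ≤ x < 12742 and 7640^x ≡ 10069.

Baby-step giant-step with m = ceil(sqrt(12742)) = 113.
Baby table (7640^j mod 12743 for j=0..112):
  0:1  1:7640  2:6660  3:12344  4:9960  5:5947  6:6285  7:1776
  8:10088  9:2656  10:4984  11:1676  12:10668  13:12035  14:6655  15:12373
  16:2146  17:7942  18:7457  19:10270  20:4149  21:6519  22:5516  23:1139
  24:11234  25:3655  26:4287  27:3170  28:7100  29:9792  30:9470  31:8789
  32:5093  33:6141  34:10257  35:6773  36:9140  37:10703  38:11832  39:10381
  40:11151  41:6685  42:12199  43:10801  44:8715  45:425  46:10278  47:1554
  48:8827  49:2324  50:4361  51:7838  52:2963  53:5752  54:7416  55:2862
  56:11435  57:10135  58:4932  59:12172  60:8409  61:7297  62:11198  63:8961
  64:6644  65:4791  66:5344  67:12331  68:12584  69:8568  70:11472  71:12469
  72:9235  73:10152  74:7382  75:10705  76:1626  77:10958  78:10353  79:1119
  80:11350  81:10628  82:12267  83:7858  84:2847  85:11522  86:12179  87:10917
  88:2945  89:8405  90:2223  91:10044  92:10557  93:5033  94:6489  95:5690
  96:5227  97:10461  98:10687  99:4279  100:5765  101:4792  102:241  103:6248
  104:12185  105:5785  106:4676  107:6011  108:11011  109:7497  110:10038  111:2946
  112:3302
Giant step factor: 7640^(-113) ≡ 4843 (mod 12743).
Scan 10069·4843^i mod 12743 for i = 0, 1, …:
  i=0: 10069   i=1: 9449   i=2: 1394   i=3: 10095
  i=4: 7937   i=5: 6003   i=6: 5746   i=7: 9909
  i=8: 11892   i=9: 7339     …   i=20: 7471
  i=21: 4676
Match at i=21, j=106: x = 21·113 + 106 = 2479.

2479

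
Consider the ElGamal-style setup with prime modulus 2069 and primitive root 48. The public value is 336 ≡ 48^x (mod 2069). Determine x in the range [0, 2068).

1437

Baby-step giant-step with m = ceil(sqrt(2068)) = 46.
Baby table (48^j mod 2069 for j=0..45):
  0:1  1:48  2:235  3:935  4:1431  5:411  6:1107  7:1411
  8:1520  9:545  10:1332  11:1866  12:601  13:1951  14:543  15:1236
  16:1396  17:800  18:1158  19:1790  20:1091  21:643  22:1898  23:68
  24:1195  25:1497  26:1510  27:65  28:1051  29:792  30:774  31:1979
  32:1887  33:1609  34:679  35:1557  36:252  37:1751  38:1288  39:1823
  40:606  41:122  42:1718  43:1773  44:275  45:786
Giant step factor: 48^(-46) ≡ 1920 (mod 2069).
Scan 336·1920^i mod 2069 for i = 0, 1, …:
  i=0: 336   i=1: 1661   i=2: 791   i=3: 74
  i=4: 1388   i=5: 88   i=6: 1371   i=7: 552
  i=8: 512   i=9: 265     …   i=30: 654
  i=31: 1866
Match at i=31, j=11: x = 31·46 + 11 = 1437.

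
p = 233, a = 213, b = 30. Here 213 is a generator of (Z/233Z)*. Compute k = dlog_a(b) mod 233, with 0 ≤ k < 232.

214

Baby-step giant-step with m = ceil(sqrt(232)) = 16.
Baby table (213^j mod 233 for j=0..15):
  0:1  1:213  2:167  3:155  4:162  5:22  6:26  7:179
  8:148  9:69  10:18  11:106  12:210  13:227  14:120  15:163
Giant step factor: 213^(-16) ≡ 117 (mod 233).
Scan 30·117^i mod 233 for i = 0, 1, …:
  i=0: 30   i=1: 15   i=2: 124   i=3: 62
  i=4: 31   i=5: 132   i=6: 66   i=7: 33
  i=8: 133   i=9: 183   i=10: 208   i=11: 104
  i=12: 52   i=13: 26
Match at i=13, j=6: k = 13·16 + 6 = 214.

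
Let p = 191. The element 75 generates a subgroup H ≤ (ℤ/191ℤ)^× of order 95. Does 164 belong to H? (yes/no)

164 ∈ ⟨75⟩ iff 164^95 ≡ 1 (mod 191), since |⟨75⟩| = 95.
164^95 mod 191 = 190.
Since 190 ≠ 1, 164 does not lie in the subgroup.

no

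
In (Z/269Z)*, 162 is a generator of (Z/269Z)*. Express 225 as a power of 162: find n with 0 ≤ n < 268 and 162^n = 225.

Baby-step giant-step with m = ceil(sqrt(268)) = 17.
Baby table (162^j mod 269 for j=0..16):
  0:1  1:162  2:151  3:252  4:205  5:123  6:20  7:12
  8:61  9:198  10:65  11:39  12:131  13:240  14:144  15:194
  16:224
Giant step factor: 162^(-17) ≡ 259 (mod 269).
Scan 225·259^i mod 269 for i = 0, 1, …:
  i=0: 225   i=1: 171   i=2: 173   i=3: 153
  i=4: 84   i=5: 236   i=6: 61
Match at i=6, j=8: n = 6·17 + 8 = 110.

110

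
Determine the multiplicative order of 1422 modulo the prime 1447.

The order of 1422 must divide p − 1 = 1446 = 2 · 3 · 241.
Divisors: 1, 2, 3, 6, 241, 482, 723, 1446.
Check each in increasing order: 1422^1 ≡ 1422;  1422^2 ≡ 625;  1422^3 ≡ 292;  1422^6 ≡ 1338;  1422^241 ≡ 1446;  1422^482 ≡ 1.
Smallest exponent giving 1 is 482.

482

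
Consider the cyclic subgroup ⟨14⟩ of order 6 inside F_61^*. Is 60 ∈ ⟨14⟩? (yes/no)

yes

60 ∈ ⟨14⟩ iff 60^6 ≡ 1 (mod 61), since |⟨14⟩| = 6.
60^6 mod 61 = 1.
Since 1 = 1, 60 lies in the subgroup.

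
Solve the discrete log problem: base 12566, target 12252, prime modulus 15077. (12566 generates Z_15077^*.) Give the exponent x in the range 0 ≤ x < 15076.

14547

Baby-step giant-step with m = ceil(sqrt(15076)) = 123.
Baby table (12566^j mod 15077 for j=0..122):
  0:1  1:12566  2:2935  3:2868  4:5258  5:4614  6:8459  7:2944
  8:10423  9:1519  10:272  11:10550  12:14316  13:11169  14:12938  15:3617
  16:9144  17:1687  18:580  19:6089  20:13676  21:4970  22:4086  23:7491
  24:6195  25:3819  26:14540  27:6554  28:6990  29:12815  30:10930  31:9987
  32:10771  33:2157  34:11493  35:13532  36:4706  37:3602  38:1578  39:2893
  40:2791  41:2604  42:4774  43:13778  44:5157  45:1916  46:13564  47:14816
  48:7060  49:2892  50:5302  51:14746  52:1906  53:8520  54:543  55:8534
  56:10620  57:4393  58:5541  59:2620  60:9829  61:430  62:5814  63:10659
  64:12003  65:14467  66:8933  67:3813  68:14529  69:4021  70:4859  71:11421
  72:13400  73:4464  74:8184  75:15004  76:2379  77:11900  78:1714  79:8168
  80:9949  81:650  82:11243  83:8048  84:9729  85:10298  86:13854  87:10322
  88:13898  89:5377  90:7345  91:10953  92:12542  93:2891  94:7813  95:11811
  96:14115  97:3262  98:11006  99:75  100:7676  101:9047  102:4022  103:2348
  104:14356  105:1191  106:9722  107:12798  108:8386  109:5323  110:7246  111:3233
  112:8440  113:5422  114:14966  115:7335  116:5909  117:13346  118:4365  119:464
  120:10902  121:4910  122:3976
Giant step factor: 12566^(-123) ≡ 5224 (mod 15077).
Scan 12252·5224^i mod 15077 for i = 0, 1, …:
  i=0: 12252   i=1: 2583   i=2: 14754   i=3: 1272
  i=4: 11048   i=5: 15073   i=6: 9258   i=7: 11853
  i=8: 13910   i=9: 9777     …   i=117: 12858
  i=118: 2157
Match at i=118, j=33: x = 118·123 + 33 = 14547.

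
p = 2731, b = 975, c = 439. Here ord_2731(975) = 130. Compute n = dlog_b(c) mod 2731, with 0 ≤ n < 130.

116

Baby-step giant-step with m = ceil(sqrt(130)) = 12.
Baby table (975^j mod 2731 for j=0..11):
  0:1  1:975  2:237  3:1671  4:1549  5:32  6:1159  7:2122
  8:1583  9:410  10:1024  11:1585
Giant step factor: 975^(-12) ≡ 265 (mod 2731).
Scan 439·265^i mod 2731 for i = 0, 1, …:
  i=0: 439   i=1: 1633   i=2: 1247   i=3: 4
  i=4: 1060   i=5: 2338   i=6: 2364   i=7: 1061
  i=8: 2603   i=9: 1583
Match at i=9, j=8: n = 9·12 + 8 = 116.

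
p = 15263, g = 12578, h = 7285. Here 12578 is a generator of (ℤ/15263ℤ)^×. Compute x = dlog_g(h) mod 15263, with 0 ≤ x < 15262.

Baby-step giant-step with m = ceil(sqrt(15262)) = 124.
Baby table (12578^j mod 15263 for j=0..123):
  0:1  1:12578  2:5089  3:11683  4:11873  5:5402  6:10743  7:2115
  8:14324  9:2820  10:14011  11:3760  12:8506  13:10101  14:1166  15:13468
  16:11730  17:7782  18:377  19:10376  20:10678  21:8747  22:4062  23:6575
  24:5416  25:3679  26:12309  27:9993  28:1149  29:13324  30:1532  31:7590
  32:12218  33:10120  34:11203  35:3318  36:4762  37:4424  38:11437  39:811
  40:5074  41:6169  42:11853  43:13313  44:541  45:12663  46:5809  47:1621
  48:12833  49:7249  50:12023  51:14753  52:10943  53:14583  54:9503  55:4181
  56:7583  57:487  58:5023  59:5737  60:11785  61:12737  62:5538  63:11895
  64:7384  65:597  66:14933  67:796  68:14823  69:6149  70:4501  71:3111
  72:11089  73:4148  74:4610  75:443  76:1059  77:10766  78:1412  79:9267
  80:12058  81:12356  82:5902  83:11387  84:12957  85:10095  86:2013  87:13460
  88:2684  89:12859  90:13754  91:6970  92:13251  93:14381  94:2405  95:14087
  96:13382  97:13695  98:12755  99:2997  100:11919  101:3996  102:629  103:5328
  104:11014  105:7104  106:4510  107:9472  108:11101  109:2454  110:4626  111:3272
  112:6168  113:14538  114:8224  115:4121  116:790  117:407  118:6141  119:10718
  120:8188  121:9203  122:742  123:7183
Giant step factor: 12578^(-124) ≡ 13098 (mod 15263).
Scan 7285·13098^i mod 15263 for i = 0, 1, …:
  i=0: 7285   i=1: 9917   i=2: 4736   i=3: 3296
  i=4: 7244   i=5: 7104
Match at i=5, j=105: x = 5·124 + 105 = 725.

725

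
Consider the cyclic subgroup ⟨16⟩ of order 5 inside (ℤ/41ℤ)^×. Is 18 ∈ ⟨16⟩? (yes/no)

yes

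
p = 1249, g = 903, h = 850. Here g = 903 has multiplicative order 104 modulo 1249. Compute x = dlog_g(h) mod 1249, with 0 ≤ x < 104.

77

Baby-step giant-step with m = ceil(sqrt(104)) = 11.
Baby table (903^j mod 1249 for j=0..10):
  0:1  1:903  2:1061  3:100  4:372  5:1184  6:8  7:979
  8:994  9:800  10:478
Giant step factor: 903^(-11) ≡ 502 (mod 1249).
Scan 850·502^i mod 1249 for i = 0, 1, …:
  i=0: 850   i=1: 791   i=2: 1149   i=3: 1009
  i=4: 673   i=5: 616   i=6: 729   i=7: 1
Match at i=7, j=0: x = 7·11 + 0 = 77.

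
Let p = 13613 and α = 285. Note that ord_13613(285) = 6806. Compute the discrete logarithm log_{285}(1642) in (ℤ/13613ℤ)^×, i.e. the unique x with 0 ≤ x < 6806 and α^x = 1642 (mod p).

2085

Baby-step giant-step with m = ceil(sqrt(6806)) = 83.
Baby table (285^j mod 13613 for j=0..82):
  0:1  1:285  2:13160  3:7025  4:1014  5:3117  6:3500  7:3751
  8:7221  9:2422  10:9620  11:5487  12:11913  13:5568  14:7772  15:9714
  16:5051  17:10170  18:12494  19:7797  20:3226  21:7339  22:8826  23:10618
  24:4044  25:9048  26:5823  27:12382  28:3103  29:13123  30:10093  31:4162
  32:1839  33:6821  34:10939  35:238  36:13378  37:1090  38:11164  39:9911
  40:6744  41:2607  42:7893  43:3360  44:4690  45:2576  46:12671  47:3790
  48:4723  49:11981  50:11335  51:4194  52:10959  53:5938  54:4318  55:5460
  56:4218  57:4186  58:8679  59:9562  60:2570  61:10961  62:6508  63:3412
  64:5897  65:6246  66:10420  67:2066  68:3451  69:3399  70:2192  71:12135
  72:773  73:2497  74:3769  75:12351  76:7881  77:13553  78:10126  79:13567
  80:503  81:7225  82:3562
Giant step factor: 285^(-83) ≡ 12879 (mod 13613).
Scan 1642·12879^i mod 13613 for i = 0, 1, …:
  i=0: 1642   i=1: 6329   i=2: 10160   i=3: 2484
  i=4: 886   i=5: 3100   i=6: 11584   i=7: 5469
  i=8: 1589   i=9: 4392     …   i=24: 10039
  i=25: 9620
Match at i=25, j=10: x = 25·83 + 10 = 2085.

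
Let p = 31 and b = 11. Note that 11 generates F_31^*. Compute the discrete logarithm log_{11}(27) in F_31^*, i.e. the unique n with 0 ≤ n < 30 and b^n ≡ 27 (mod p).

21

Successive powers of 11 modulo 31:
  11^0=1  11^1=11  11^2=28  11^3=29  11^4=9  11^5=6
  11^6=4  11^7=13  11^8=19  11^9=23  11^10=5  11^11=24
  11^12=16  11^13=21  11^14=14  11^15=30  11^16=20  11^17=3
  11^18=2  11^19=22  11^20=25  11^21=27
So 11^21 ≡ 27 (mod 31), giving n = 21.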